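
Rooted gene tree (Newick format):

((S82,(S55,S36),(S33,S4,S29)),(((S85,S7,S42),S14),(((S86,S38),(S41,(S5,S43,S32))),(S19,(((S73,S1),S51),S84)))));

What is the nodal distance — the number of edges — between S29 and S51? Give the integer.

9

The MRCA of S29 and S51 is the root of the tree.
From S29 up to that node: 3 branches. From S51 up to the same node: 6 branches. Total: 3 + 6 = 9.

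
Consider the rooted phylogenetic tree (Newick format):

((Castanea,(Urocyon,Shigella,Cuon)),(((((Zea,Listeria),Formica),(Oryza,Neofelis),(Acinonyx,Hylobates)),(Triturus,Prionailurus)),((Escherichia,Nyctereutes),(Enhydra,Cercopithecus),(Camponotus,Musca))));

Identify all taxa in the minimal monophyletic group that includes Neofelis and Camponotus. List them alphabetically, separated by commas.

Tracing Neofelis: it sits inside (Oryza,Neofelis).
Tracing Camponotus: it sits inside (Camponotus,Musca).
The smallest clade enclosing both is (((((Zea,Listeria),Formica),(Oryza,Neofelis),(Acinonyx,Hylobates)),(Triturus,Prionailurus)),((Escherichia,Nyctereutes),(Enhydra,Cercopithecus),(Camponotus,Musca))); the answer is its 15 terminal taxa in alphabetical order.

Acinonyx, Camponotus, Cercopithecus, Enhydra, Escherichia, Formica, Hylobates, Listeria, Musca, Neofelis, Nyctereutes, Oryza, Prionailurus, Triturus, Zea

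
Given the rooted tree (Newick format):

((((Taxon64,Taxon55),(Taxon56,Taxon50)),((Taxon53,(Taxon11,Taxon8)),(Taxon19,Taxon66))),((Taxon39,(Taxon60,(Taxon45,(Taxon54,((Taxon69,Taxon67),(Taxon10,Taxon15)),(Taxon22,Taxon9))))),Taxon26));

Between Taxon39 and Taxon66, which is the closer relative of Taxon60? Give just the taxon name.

The MRCA of Taxon60 and Taxon39 subtends (Taxon39,(Taxon60,(Taxon45,(Taxon54,((Taxon69,Taxon67),(Taxon10,Taxon15)),(Taxon22,Taxon9))))) (10 taxa).
The MRCA of Taxon60 and Taxon66 is the root, subtending the entire tree (20 taxa).
The first is nested inside the second, so Taxon60 shares a more recent common ancestor with Taxon39.

Taxon39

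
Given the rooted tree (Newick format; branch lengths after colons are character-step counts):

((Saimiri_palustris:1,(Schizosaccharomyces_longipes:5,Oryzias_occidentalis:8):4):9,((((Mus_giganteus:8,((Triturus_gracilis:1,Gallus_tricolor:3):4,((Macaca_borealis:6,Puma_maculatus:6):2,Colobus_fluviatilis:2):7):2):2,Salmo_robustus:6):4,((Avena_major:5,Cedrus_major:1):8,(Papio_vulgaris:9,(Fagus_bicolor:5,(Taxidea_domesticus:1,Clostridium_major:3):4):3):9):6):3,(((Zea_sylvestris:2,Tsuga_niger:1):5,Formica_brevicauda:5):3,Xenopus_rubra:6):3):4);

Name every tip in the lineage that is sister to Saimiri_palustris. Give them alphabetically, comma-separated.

Oryzias_occidentalis, Schizosaccharomyces_longipes

Saimiri_palustris attaches to the tree at the node subtending (Saimiri_palustris,(Schizosaccharomyces_longipes,Oryzias_occidentalis)).
The other lineage descending from that same node — the sister group — is (Schizosaccharomyces_longipes,Oryzias_occidentalis); its 2 tips in alphabetical order are the answer.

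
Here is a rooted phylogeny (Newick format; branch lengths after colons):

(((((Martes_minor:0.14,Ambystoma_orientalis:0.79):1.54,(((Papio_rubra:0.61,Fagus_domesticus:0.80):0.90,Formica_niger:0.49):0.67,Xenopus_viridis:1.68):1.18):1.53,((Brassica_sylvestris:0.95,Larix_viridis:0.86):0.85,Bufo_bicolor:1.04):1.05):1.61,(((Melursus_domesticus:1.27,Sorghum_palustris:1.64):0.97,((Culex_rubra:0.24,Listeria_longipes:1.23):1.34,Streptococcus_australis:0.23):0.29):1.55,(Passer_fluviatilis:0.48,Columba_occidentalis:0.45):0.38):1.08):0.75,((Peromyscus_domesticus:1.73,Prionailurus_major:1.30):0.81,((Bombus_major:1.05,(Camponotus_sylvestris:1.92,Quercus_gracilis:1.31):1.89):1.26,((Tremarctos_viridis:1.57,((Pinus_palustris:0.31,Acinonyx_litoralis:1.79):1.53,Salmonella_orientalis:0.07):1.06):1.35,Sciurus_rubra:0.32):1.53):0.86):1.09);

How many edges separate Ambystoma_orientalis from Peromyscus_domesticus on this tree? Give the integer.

The MRCA of Ambystoma_orientalis and Peromyscus_domesticus is the root of the tree.
From Ambystoma_orientalis up to that node: 5 branches. From Peromyscus_domesticus up to the same node: 3 branches. Total: 5 + 3 = 8.

8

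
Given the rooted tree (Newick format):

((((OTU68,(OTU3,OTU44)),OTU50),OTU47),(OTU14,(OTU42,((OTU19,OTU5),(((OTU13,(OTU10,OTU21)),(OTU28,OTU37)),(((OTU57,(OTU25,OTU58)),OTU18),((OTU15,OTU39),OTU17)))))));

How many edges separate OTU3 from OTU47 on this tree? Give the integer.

The MRCA of OTU3 and OTU47 is the node subtending (((OTU68,(OTU3,OTU44)),OTU50),OTU47).
From OTU3 up to that node: 4 branches. From OTU47 up to the same node: 1 branch. Total: 4 + 1 = 5.

5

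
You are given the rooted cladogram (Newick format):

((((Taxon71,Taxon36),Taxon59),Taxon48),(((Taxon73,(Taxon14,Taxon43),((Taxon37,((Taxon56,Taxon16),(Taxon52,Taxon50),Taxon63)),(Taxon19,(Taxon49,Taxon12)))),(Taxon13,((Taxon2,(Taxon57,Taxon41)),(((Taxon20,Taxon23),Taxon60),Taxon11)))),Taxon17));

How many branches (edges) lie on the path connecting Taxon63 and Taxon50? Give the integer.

3

The MRCA of Taxon63 and Taxon50 is the node subtending ((Taxon56,Taxon16),(Taxon52,Taxon50),Taxon63).
From Taxon63 up to that node: 1 branch. From Taxon50 up to the same node: 2 branches. Total: 1 + 2 = 3.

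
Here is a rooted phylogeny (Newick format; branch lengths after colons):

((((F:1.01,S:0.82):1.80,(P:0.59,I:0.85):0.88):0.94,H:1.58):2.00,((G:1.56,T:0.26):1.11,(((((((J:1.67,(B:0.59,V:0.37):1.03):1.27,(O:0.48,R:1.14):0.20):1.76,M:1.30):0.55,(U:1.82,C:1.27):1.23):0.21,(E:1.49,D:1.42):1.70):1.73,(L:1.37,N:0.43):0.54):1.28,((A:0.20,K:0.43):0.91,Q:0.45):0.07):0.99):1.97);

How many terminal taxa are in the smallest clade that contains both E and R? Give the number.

The MRCA of E and R is the node subtending (((((J,(B,V)),(O,R)),M),(U,C)),(E,D)).
That clade contains 10 terminal taxa: B, C, D, E, J, M, O, R, U, V.

10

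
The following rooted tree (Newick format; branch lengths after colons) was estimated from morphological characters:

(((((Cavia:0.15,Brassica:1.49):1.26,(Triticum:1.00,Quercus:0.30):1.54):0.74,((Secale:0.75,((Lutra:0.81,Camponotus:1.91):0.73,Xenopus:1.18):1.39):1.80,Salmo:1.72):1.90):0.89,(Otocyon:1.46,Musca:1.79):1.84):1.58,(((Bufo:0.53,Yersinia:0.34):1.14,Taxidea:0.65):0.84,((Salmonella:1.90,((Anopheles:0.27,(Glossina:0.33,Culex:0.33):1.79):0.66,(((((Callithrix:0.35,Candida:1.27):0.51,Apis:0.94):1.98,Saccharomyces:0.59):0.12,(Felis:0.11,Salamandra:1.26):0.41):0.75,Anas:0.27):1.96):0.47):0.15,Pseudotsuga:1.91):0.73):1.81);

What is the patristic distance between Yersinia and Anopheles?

4.60

The path runs Yersinia → … → MRCA → … → Anopheles; the MRCA is the node subtending (((Bufo,Yersinia),Taxidea),((Salmonella,((Anopheles,(Glossina,Culex)),(((((Callithrix,Candida),Apis),Saccharomyces),(Felis,Salamandra)),Anas))),Pseudotsuga)).
Branch lengths along that path: 0.34 + 1.14 + 0.84 + 0.73 + 0.15 + 0.47 + 0.66 + 0.27 = 4.60.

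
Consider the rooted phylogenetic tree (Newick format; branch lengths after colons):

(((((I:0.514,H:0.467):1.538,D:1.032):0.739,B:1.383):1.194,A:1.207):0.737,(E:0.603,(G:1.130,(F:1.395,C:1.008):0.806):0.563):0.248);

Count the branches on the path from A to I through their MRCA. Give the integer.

The MRCA of A and I is the node subtending ((((I,H),D),B),A).
From A up to that node: 1 branch. From I up to the same node: 4 branches. Total: 1 + 4 = 5.

5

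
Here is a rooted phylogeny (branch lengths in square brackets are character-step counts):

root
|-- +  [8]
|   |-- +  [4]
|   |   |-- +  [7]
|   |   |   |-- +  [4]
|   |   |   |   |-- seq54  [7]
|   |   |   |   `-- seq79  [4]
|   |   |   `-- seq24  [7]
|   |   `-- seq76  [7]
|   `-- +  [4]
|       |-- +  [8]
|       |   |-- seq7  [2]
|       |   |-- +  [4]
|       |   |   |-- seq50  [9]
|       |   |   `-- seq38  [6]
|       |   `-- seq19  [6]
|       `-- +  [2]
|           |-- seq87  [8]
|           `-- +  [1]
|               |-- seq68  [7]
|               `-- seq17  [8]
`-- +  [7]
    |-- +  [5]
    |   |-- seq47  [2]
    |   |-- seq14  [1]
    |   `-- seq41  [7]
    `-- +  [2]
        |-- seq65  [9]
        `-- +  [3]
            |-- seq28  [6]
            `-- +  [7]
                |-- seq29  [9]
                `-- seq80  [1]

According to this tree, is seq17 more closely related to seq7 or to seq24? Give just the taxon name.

seq7

The MRCA of seq17 and seq7 subtends ((seq7,(seq50,seq38),seq19),(seq87,(seq68,seq17))) (7 taxa).
The MRCA of seq17 and seq24 subtends ((((seq54,seq79),seq24),seq76),((seq7,(seq50,seq38),seq19),(seq87,(seq68,seq17)))) (11 taxa).
The first is nested inside the second, so seq17 shares a more recent common ancestor with seq7.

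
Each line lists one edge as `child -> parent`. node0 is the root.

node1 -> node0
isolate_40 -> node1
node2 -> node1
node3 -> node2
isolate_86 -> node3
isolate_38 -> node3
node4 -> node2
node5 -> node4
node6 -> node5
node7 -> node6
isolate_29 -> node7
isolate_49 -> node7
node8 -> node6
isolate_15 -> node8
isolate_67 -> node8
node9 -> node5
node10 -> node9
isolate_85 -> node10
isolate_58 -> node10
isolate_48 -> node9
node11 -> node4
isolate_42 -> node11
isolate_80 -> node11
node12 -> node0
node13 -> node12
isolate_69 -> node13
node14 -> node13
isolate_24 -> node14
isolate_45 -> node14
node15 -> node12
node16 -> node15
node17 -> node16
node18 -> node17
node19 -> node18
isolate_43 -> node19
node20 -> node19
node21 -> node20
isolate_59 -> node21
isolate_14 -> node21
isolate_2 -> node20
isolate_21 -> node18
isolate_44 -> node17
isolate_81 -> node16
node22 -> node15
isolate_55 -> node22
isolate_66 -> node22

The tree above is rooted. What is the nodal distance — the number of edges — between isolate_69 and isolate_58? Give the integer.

The MRCA of isolate_69 and isolate_58 is the root of the tree.
From isolate_69 up to that node: 3 branches. From isolate_58 up to the same node: 7 branches. Total: 3 + 7 = 10.

10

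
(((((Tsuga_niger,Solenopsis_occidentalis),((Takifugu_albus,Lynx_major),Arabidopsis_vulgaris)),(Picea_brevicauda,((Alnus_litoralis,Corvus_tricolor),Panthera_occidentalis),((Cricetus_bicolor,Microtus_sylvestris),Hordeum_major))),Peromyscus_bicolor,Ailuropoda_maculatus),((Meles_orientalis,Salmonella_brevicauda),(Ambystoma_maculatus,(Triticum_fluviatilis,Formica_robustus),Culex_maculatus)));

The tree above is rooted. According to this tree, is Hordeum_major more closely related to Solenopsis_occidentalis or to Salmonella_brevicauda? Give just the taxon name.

Solenopsis_occidentalis

The MRCA of Hordeum_major and Solenopsis_occidentalis subtends (((Tsuga_niger,Solenopsis_occidentalis),((Takifugu_albus,Lynx_major),Arabidopsis_vulgaris)),(Picea_brevicauda,((Alnus_litoralis,Corvus_tricolor),Panthera_occidentalis),((Cricetus_bicolor,Microtus_sylvestris),Hordeum_major))) (12 taxa).
The MRCA of Hordeum_major and Salmonella_brevicauda is the root, subtending the entire tree (20 taxa).
The first is nested inside the second, so Hordeum_major shares a more recent common ancestor with Solenopsis_occidentalis.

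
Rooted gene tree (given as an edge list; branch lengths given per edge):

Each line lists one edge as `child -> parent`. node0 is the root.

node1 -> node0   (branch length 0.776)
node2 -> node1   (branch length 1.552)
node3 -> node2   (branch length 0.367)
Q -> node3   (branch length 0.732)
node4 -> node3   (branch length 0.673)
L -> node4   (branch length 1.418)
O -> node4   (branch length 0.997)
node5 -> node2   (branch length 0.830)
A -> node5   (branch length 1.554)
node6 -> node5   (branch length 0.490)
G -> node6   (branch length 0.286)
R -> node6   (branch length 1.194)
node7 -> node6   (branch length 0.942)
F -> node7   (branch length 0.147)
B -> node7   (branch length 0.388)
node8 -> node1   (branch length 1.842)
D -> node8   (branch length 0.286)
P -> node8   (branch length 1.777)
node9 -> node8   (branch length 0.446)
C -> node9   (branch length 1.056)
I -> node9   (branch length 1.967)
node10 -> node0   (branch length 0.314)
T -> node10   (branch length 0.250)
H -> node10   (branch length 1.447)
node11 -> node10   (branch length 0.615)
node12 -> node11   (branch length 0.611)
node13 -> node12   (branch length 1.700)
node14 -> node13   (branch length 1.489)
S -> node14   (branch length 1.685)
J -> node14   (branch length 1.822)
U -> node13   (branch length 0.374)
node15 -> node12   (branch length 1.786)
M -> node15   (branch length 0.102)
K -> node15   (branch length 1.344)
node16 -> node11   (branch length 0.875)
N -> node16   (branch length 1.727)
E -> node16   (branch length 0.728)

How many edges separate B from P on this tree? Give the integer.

7

The MRCA of B and P is the node subtending (((Q,(L,O)),(A,(G,R,(F,B)))),(D,P,(C,I))).
From B up to that node: 5 branches. From P up to the same node: 2 branches. Total: 5 + 2 = 7.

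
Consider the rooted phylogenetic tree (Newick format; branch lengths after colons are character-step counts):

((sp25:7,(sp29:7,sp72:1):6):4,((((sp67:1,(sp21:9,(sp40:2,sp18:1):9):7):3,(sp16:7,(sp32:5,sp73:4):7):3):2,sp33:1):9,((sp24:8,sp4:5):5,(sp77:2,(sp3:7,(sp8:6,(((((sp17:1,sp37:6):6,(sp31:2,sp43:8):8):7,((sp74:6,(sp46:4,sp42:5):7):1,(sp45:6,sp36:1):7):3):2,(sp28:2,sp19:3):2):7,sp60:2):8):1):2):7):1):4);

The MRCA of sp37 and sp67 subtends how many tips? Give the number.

The MRCA of sp37 and sp67 is the node subtending ((((sp67,(sp21,(sp40,sp18))),(sp16,(sp32,sp73))),sp33),((sp24,sp4),(sp77,(sp3,(sp8,(((((sp17,sp37),(sp31,sp43)),((sp74,(sp46,sp42)),(sp45,sp36))),(sp28,sp19)),sp60)))))).
That clade contains 25 terminal taxa: sp16, sp17, sp18, sp19, sp21, sp24, sp28, sp3, sp31, sp32, sp33, sp36, sp37, sp4, sp40, sp42, sp43, sp45, sp46, sp60, sp67, sp73, sp74, sp77, sp8.

25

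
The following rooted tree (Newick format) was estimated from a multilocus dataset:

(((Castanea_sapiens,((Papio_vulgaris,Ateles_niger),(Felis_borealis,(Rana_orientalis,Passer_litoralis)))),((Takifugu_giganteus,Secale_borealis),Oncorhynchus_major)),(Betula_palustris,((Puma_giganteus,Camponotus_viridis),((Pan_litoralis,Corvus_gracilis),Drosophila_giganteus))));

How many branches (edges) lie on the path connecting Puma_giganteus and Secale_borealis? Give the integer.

8

The MRCA of Puma_giganteus and Secale_borealis is the root of the tree.
From Puma_giganteus up to that node: 4 branches. From Secale_borealis up to the same node: 4 branches. Total: 4 + 4 = 8.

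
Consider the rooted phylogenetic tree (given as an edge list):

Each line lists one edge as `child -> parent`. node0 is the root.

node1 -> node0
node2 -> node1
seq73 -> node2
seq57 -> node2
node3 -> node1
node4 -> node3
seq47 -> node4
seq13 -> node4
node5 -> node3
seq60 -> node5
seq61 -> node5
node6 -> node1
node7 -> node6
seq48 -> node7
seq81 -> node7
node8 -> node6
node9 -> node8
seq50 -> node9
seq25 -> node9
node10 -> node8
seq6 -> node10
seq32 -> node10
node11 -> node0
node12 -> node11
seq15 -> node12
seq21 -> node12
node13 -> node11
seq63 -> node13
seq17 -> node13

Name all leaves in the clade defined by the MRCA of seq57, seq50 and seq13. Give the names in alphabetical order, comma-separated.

seq13, seq25, seq32, seq47, seq48, seq50, seq57, seq6, seq60, seq61, seq73, seq81

Tracing seq57: it sits inside (seq73,seq57).
Tracing seq50: it sits inside (seq50,seq25).
Tracing seq13: it sits inside (seq47,seq13).
The smallest clade enclosing all 3 is ((seq73,seq57),((seq47,seq13),(seq60,seq61)),((seq48,seq81),((seq50,seq25),(seq6,seq32)))); the answer is its 12 terminal taxa in alphabetical order.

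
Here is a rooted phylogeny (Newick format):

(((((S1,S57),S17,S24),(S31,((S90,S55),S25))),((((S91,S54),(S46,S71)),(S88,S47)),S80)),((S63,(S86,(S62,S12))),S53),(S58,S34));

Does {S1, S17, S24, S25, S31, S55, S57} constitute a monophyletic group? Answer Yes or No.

No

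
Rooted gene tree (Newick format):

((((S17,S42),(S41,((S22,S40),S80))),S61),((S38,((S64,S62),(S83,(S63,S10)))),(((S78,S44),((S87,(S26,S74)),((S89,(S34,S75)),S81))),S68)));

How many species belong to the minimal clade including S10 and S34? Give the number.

16

The MRCA of S10 and S34 is the node subtending ((S38,((S64,S62),(S83,(S63,S10)))),(((S78,S44),((S87,(S26,S74)),((S89,(S34,S75)),S81))),S68)).
That clade contains 16 terminal taxa: S10, S26, S34, S38, S44, S62, S63, S64, S68, S74, S75, S78, S81, S83, S87, S89.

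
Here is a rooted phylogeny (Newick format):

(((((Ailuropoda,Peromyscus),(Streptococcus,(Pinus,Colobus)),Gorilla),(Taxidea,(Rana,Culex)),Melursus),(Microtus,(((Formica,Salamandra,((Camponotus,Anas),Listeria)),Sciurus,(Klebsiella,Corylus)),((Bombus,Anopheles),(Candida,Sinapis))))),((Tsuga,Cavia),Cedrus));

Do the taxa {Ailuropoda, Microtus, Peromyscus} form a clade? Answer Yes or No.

No

The MRCA of the listed taxa subtends ((((Ailuropoda,Peromyscus),(Streptococcus,(Pinus,Colobus)),Gorilla),(Taxidea,(Rana,Culex)),Melursus),(Microtus,(((Formica,Salamandra,((Camponotus,Anas),Listeria)),Sciurus,(Klebsiella,Corylus)),((Bombus,Anopheles),(Candida,Sinapis))))).
That clade also contains Anas, Anopheles, Bombus, Camponotus, Candida, Colobus, Corylus, Culex, Formica, Gorilla, Klebsiella, Listeria, Melursus, Pinus, Rana, Salamandra, Sciurus, Sinapis, Streptococcus, Taxidea, which are not in the proposed group, so the group is not monophyletic.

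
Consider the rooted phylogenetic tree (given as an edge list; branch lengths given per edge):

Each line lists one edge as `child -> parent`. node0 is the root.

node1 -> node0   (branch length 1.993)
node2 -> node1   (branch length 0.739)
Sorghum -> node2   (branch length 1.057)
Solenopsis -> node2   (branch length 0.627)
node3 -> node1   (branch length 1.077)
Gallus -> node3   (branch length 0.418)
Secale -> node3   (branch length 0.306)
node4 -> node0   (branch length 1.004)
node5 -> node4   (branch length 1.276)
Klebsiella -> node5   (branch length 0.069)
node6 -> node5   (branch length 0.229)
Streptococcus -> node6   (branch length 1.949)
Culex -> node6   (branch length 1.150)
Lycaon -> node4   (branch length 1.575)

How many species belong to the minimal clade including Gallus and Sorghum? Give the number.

4

The MRCA of Gallus and Sorghum is the node subtending ((Sorghum,Solenopsis),(Gallus,Secale)).
That clade contains 4 terminal taxa: Gallus, Secale, Solenopsis, Sorghum.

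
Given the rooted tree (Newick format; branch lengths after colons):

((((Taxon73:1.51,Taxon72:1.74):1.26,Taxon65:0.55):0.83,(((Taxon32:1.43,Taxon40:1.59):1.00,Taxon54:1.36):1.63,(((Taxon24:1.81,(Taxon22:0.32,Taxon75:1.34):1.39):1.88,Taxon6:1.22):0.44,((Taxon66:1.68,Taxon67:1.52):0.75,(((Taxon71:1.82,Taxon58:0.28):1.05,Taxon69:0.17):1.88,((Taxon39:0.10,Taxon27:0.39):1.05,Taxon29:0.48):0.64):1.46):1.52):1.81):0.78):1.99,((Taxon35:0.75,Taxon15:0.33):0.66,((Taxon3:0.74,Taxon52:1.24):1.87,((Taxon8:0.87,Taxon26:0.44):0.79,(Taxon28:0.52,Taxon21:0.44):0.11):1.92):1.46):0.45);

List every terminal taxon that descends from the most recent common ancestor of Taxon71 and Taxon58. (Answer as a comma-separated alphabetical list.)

Tracing Taxon71: it sits inside (Taxon71,Taxon58).
Tracing Taxon58: it sits inside (Taxon71,Taxon58).
The smallest clade enclosing both is (Taxon71,Taxon58); the answer is its 2 terminal taxa in alphabetical order.

Taxon58, Taxon71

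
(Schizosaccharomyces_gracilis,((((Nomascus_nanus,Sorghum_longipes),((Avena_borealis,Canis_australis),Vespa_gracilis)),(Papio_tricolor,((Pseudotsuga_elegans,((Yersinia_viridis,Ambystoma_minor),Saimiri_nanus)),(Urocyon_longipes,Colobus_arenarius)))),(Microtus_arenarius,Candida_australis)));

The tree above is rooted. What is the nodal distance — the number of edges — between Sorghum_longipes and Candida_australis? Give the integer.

The MRCA of Sorghum_longipes and Candida_australis is the node subtending ((((Nomascus_nanus,Sorghum_longipes),((Avena_borealis,Canis_australis),Vespa_gracilis)),(Papio_tricolor,((Pseudotsuga_elegans,((Yersinia_viridis,Ambystoma_minor),Saimiri_nanus)),(Urocyon_longipes,Colobus_arenarius)))),(Microtus_arenarius,Candida_australis)).
From Sorghum_longipes up to that node: 4 branches. From Candida_australis up to the same node: 2 branches. Total: 4 + 2 = 6.

6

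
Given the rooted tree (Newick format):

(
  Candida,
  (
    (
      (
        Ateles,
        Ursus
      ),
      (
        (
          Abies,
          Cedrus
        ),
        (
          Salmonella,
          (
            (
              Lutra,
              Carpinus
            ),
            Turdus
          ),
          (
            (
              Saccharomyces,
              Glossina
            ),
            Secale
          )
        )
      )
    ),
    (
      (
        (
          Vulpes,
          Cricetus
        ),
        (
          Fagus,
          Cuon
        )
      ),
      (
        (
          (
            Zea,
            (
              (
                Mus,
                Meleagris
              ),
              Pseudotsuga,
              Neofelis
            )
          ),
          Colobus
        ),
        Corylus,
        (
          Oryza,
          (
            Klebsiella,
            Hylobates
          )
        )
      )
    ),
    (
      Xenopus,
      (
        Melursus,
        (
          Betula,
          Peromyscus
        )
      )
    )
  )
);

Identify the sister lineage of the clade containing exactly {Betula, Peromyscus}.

Melursus

The clade containing exactly {Betula, Peromyscus} attaches to the tree at the node subtending (Melursus,(Betula,Peromyscus)).
The other lineage descending from that same node — the sister group — is the single tip Melursus.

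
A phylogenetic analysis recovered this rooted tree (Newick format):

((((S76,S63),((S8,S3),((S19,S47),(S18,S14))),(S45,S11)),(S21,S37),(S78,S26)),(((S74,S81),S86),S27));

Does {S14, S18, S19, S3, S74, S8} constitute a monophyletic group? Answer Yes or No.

No

The MRCA of the listed taxa is the root, so the smallest clade containing them is the whole tree.
That clade also contains S11, S21, S26, S27, S37, S45, S47, S63, S76, S78, S81, S86, which are not in the proposed group, so the group is not monophyletic.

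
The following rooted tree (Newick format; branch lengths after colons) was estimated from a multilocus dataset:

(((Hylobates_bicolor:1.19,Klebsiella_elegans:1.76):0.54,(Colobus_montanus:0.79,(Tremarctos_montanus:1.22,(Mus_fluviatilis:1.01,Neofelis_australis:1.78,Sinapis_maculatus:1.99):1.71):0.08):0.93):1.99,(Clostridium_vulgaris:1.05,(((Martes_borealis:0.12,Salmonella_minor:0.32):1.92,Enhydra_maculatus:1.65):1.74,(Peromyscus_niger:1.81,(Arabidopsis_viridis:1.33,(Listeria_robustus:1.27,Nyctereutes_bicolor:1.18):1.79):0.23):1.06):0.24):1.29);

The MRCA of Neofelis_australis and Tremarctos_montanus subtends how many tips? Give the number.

4

The MRCA of Neofelis_australis and Tremarctos_montanus is the node subtending (Tremarctos_montanus,(Mus_fluviatilis,Neofelis_australis,Sinapis_maculatus)).
That clade contains 4 terminal taxa: Mus_fluviatilis, Neofelis_australis, Sinapis_maculatus, Tremarctos_montanus.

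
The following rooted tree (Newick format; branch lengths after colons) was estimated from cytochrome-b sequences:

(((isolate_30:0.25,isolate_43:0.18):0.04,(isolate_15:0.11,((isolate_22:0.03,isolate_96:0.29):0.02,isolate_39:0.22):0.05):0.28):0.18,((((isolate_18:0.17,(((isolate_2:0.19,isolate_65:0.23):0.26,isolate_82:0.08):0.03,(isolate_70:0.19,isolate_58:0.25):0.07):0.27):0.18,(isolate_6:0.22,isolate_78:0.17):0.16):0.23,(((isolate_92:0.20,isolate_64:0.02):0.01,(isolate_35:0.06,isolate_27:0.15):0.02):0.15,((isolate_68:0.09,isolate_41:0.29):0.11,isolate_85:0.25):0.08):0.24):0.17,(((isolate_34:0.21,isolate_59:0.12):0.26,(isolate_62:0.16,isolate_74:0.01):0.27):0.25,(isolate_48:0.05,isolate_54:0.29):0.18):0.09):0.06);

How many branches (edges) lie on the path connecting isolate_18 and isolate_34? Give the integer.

The MRCA of isolate_18 and isolate_34 is the node subtending ((((isolate_18,(((isolate_2,isolate_65),isolate_82),(isolate_70,isolate_58))),(isolate_6,isolate_78)),(((isolate_92,isolate_64),(isolate_35,isolate_27)),((isolate_68,isolate_41),isolate_85))),(((isolate_34,isolate_59),(isolate_62,isolate_74)),(isolate_48,isolate_54))).
From isolate_18 up to that node: 4 branches. From isolate_34 up to the same node: 4 branches. Total: 4 + 4 = 8.

8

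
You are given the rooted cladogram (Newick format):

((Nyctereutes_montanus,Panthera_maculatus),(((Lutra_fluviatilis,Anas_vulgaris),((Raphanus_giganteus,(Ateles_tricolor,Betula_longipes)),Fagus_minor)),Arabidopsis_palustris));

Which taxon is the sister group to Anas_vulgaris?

Lutra_fluviatilis

Anas_vulgaris attaches to the tree at the node subtending (Lutra_fluviatilis,Anas_vulgaris).
The other lineage descending from that same node — the sister group — is the single tip Lutra_fluviatilis.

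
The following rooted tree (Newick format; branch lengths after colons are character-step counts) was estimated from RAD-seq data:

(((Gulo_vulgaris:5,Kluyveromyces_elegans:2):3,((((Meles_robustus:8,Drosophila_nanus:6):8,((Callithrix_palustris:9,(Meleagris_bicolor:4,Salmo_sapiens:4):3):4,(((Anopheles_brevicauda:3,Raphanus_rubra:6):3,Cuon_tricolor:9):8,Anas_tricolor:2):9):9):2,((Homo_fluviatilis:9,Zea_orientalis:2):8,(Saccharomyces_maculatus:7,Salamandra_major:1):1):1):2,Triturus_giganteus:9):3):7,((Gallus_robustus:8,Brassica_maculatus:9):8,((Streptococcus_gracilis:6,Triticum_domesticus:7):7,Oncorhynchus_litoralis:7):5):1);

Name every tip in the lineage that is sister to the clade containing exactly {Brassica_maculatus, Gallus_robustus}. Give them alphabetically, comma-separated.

The clade containing exactly {Brassica_maculatus, Gallus_robustus} attaches to the tree at the node subtending ((Gallus_robustus,Brassica_maculatus),((Streptococcus_gracilis,Triticum_domesticus),Oncorhynchus_litoralis)).
The other lineage descending from that same node — the sister group — is ((Streptococcus_gracilis,Triticum_domesticus),Oncorhynchus_litoralis); its 3 tips in alphabetical order are the answer.

Oncorhynchus_litoralis, Streptococcus_gracilis, Triticum_domesticus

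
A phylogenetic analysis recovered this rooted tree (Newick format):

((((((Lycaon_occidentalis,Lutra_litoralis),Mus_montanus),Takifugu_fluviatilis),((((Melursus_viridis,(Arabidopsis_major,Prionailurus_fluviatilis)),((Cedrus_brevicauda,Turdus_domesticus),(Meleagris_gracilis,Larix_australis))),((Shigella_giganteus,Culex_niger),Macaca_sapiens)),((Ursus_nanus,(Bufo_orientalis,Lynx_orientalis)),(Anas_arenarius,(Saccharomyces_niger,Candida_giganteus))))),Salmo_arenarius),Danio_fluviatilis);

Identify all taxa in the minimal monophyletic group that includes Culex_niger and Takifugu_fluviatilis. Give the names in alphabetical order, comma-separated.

Anas_arenarius, Arabidopsis_major, Bufo_orientalis, Candida_giganteus, Cedrus_brevicauda, Culex_niger, Larix_australis, Lutra_litoralis, Lycaon_occidentalis, Lynx_orientalis, Macaca_sapiens, Meleagris_gracilis, Melursus_viridis, Mus_montanus, Prionailurus_fluviatilis, Saccharomyces_niger, Shigella_giganteus, Takifugu_fluviatilis, Turdus_domesticus, Ursus_nanus

Tracing Culex_niger: it sits inside (Shigella_giganteus,Culex_niger).
Tracing Takifugu_fluviatilis: it sits inside (((Lycaon_occidentalis,Lutra_litoralis),Mus_montanus),Takifugu_fluviatilis).
The smallest clade enclosing both is ((((Lycaon_occidentalis,Lutra_litoralis),Mus_montanus),Takifugu_fluviatilis),((((Melursus_viridis,(Arabidopsis_major,Prionailurus_fluviatilis)),((Cedrus_brevicauda,Turdus_domesticus),(Meleagris_gracilis,Larix_australis))),((Shigella_giganteus,Culex_niger),Macaca_sapiens)),((Ursus_nanus,(Bufo_orientalis,Lynx_orientalis)),(Anas_arenarius,(Saccharomyces_niger,Candida_giganteus))))); the answer is its 20 terminal taxa in alphabetical order.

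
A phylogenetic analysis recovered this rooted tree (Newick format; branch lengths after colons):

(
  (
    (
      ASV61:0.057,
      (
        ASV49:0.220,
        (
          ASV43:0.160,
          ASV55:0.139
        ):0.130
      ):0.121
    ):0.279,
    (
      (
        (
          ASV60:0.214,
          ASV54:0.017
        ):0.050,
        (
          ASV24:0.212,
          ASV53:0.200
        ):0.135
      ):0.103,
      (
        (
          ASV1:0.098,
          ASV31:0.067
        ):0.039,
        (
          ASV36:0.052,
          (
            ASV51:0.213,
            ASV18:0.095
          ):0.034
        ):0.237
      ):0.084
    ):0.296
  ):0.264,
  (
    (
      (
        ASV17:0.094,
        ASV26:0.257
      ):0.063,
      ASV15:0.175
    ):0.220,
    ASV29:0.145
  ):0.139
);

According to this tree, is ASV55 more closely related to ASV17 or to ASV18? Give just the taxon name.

The MRCA of ASV55 and ASV18 subtends ((ASV61,(ASV49,(ASV43,ASV55))),(((ASV60,ASV54),(ASV24,ASV53)),((ASV1,ASV31),(ASV36,(ASV51,ASV18))))) (13 taxa).
The MRCA of ASV55 and ASV17 is the root, subtending the entire tree (17 taxa).
The first is nested inside the second, so ASV55 shares a more recent common ancestor with ASV18.

ASV18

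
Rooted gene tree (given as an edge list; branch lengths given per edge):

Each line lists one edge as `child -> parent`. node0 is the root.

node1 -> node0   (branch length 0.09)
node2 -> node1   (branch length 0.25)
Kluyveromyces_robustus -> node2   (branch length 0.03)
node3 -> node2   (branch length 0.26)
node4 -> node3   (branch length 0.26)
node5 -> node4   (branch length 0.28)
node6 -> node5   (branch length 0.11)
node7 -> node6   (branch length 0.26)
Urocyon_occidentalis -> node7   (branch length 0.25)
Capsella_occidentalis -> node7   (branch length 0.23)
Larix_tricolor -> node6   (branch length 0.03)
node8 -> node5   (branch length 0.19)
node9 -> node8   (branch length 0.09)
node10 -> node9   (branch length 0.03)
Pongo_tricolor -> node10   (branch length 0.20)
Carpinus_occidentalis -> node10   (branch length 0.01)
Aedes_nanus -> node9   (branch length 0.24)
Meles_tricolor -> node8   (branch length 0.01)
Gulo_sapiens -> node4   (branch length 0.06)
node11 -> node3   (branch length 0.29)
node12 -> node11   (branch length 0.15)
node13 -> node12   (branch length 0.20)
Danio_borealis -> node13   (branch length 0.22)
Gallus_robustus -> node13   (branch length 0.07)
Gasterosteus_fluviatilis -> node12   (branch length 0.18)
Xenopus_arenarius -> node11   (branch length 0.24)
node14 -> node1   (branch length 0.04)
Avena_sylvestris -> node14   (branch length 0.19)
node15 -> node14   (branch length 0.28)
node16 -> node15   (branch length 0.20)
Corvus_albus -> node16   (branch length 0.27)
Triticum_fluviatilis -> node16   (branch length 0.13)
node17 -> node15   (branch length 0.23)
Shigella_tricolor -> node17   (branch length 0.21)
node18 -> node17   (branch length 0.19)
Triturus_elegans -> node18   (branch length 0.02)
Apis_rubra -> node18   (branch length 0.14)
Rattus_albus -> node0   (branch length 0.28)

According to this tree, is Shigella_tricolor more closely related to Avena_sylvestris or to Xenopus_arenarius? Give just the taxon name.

The MRCA of Shigella_tricolor and Avena_sylvestris subtends (Avena_sylvestris,((Corvus_albus,Triticum_fluviatilis),(Shigella_tricolor,(Triturus_elegans,Apis_rubra)))) (6 taxa).
The MRCA of Shigella_tricolor and Xenopus_arenarius subtends ((Kluyveromyces_robustus,(((((Urocyon_occidentalis,Capsella_occidentalis),Larix_tricolor),(((Pongo_tricolor,Carpinus_occidentalis),Aedes_nanus),Meles_tricolor)),Gulo_sapiens),(((Danio_borealis,Gallus_robustus),Gasterosteus_fluviatilis),Xenopus_arenarius))),(Avena_sylvestris,((Corvus_albus,Triticum_fluviatilis),(Shigella_tricolor,(Triturus_elegans,Apis_rubra))))) (19 taxa).
The first is nested inside the second, so Shigella_tricolor shares a more recent common ancestor with Avena_sylvestris.

Avena_sylvestris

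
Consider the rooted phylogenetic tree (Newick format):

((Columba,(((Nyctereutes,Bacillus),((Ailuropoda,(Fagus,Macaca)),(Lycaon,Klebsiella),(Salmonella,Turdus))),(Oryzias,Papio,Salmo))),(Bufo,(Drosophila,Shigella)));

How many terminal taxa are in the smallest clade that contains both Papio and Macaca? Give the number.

The MRCA of Papio and Macaca is the node subtending (((Nyctereutes,Bacillus),((Ailuropoda,(Fagus,Macaca)),(Lycaon,Klebsiella),(Salmonella,Turdus))),(Oryzias,Papio,Salmo)).
That clade contains 12 terminal taxa: Ailuropoda, Bacillus, Fagus, Klebsiella, Lycaon, Macaca, Nyctereutes, Oryzias, Papio, Salmo, Salmonella, Turdus.

12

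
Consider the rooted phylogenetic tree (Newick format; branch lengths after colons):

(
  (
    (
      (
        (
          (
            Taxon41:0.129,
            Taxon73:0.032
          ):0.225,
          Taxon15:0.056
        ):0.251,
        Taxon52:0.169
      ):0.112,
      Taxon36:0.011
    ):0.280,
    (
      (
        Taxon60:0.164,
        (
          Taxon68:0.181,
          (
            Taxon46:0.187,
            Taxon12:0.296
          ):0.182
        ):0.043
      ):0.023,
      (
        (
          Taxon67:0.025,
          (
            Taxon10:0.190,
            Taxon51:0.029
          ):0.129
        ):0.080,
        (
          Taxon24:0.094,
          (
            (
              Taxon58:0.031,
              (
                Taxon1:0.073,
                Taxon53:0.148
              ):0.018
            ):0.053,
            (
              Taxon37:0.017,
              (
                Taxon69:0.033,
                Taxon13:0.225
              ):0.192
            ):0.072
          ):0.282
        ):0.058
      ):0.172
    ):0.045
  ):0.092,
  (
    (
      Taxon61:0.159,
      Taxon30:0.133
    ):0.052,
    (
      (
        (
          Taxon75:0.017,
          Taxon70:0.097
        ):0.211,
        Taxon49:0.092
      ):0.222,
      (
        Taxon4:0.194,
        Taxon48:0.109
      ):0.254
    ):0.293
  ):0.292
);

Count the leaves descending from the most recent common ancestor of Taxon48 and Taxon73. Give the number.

The MRCA of Taxon48 and Taxon73 is the root, so the clade is the entire tree.
That clade contains 26 terminal taxa: Taxon1, Taxon10, Taxon12, Taxon13, Taxon15, Taxon24, Taxon30, Taxon36, Taxon37, Taxon4, Taxon41, Taxon46, Taxon48, Taxon49, Taxon51, Taxon52, Taxon53, Taxon58, Taxon60, Taxon61, Taxon67, Taxon68, Taxon69, Taxon70, Taxon73, Taxon75.

26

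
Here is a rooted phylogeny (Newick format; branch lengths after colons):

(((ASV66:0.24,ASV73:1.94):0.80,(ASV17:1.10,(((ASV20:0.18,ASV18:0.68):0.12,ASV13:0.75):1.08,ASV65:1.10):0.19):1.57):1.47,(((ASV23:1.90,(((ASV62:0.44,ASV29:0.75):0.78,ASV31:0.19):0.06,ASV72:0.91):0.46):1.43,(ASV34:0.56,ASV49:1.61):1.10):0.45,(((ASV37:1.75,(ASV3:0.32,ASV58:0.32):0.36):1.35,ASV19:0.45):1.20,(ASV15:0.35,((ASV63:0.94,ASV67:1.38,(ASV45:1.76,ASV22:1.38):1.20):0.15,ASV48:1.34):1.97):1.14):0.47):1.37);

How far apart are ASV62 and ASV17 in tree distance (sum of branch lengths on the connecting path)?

9.13

The path runs ASV62 → … → MRCA → … → ASV17; the MRCA is the root of the tree.
Branch lengths along that path: 0.44 + 0.78 + 0.06 + 0.46 + 1.43 + 0.45 + 1.37 + 1.47 + 1.57 + 1.10 = 9.13.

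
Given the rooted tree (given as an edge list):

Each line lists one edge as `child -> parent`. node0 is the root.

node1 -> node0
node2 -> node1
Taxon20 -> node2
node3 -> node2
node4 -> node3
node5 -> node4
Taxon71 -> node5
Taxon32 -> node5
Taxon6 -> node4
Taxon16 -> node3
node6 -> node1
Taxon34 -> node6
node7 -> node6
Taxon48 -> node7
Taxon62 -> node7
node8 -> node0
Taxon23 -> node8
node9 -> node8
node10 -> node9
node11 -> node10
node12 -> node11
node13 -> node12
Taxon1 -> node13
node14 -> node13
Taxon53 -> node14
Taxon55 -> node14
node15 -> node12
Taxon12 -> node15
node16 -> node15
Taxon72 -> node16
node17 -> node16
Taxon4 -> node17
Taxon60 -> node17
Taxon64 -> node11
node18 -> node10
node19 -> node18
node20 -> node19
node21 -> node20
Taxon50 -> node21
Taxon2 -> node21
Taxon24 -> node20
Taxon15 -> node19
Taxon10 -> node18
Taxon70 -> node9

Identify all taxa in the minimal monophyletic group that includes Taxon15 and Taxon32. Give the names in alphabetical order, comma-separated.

Tracing Taxon15: it sits inside (((Taxon50,Taxon2),Taxon24),Taxon15).
Tracing Taxon32: it sits inside (Taxon71,Taxon32).
The smallest clade enclosing both is the whole tree (their MRCA is the root), so the answer is all 23 tips in alphabetical order.

Taxon1, Taxon10, Taxon12, Taxon15, Taxon16, Taxon2, Taxon20, Taxon23, Taxon24, Taxon32, Taxon34, Taxon4, Taxon48, Taxon50, Taxon53, Taxon55, Taxon6, Taxon60, Taxon62, Taxon64, Taxon70, Taxon71, Taxon72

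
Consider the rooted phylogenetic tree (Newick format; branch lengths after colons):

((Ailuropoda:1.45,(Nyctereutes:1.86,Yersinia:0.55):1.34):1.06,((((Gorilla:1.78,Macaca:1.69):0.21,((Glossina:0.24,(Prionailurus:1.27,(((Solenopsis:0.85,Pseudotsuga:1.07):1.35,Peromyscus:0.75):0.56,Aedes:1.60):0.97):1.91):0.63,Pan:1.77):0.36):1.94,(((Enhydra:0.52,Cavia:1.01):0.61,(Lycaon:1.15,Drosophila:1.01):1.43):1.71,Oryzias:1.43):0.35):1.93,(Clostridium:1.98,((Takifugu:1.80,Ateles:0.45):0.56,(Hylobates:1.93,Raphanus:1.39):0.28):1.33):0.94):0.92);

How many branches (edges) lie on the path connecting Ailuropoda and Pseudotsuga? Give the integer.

12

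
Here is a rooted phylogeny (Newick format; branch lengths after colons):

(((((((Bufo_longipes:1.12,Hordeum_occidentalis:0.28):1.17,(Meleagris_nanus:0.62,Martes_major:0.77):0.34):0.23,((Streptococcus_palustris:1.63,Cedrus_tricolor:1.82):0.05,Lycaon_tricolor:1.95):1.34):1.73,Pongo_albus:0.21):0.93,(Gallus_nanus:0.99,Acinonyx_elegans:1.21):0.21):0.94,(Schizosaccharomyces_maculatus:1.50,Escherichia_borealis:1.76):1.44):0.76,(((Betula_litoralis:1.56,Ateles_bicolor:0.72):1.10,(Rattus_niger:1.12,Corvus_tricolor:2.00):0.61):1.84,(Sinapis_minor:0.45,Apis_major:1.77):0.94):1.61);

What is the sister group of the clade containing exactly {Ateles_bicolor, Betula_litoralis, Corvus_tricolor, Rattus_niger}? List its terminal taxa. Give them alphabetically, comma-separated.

The clade containing exactly {Ateles_bicolor, Betula_litoralis, Corvus_tricolor, Rattus_niger} attaches to the tree at the node subtending (((Betula_litoralis,Ateles_bicolor),(Rattus_niger,Corvus_tricolor)),(Sinapis_minor,Apis_major)).
The other lineage descending from that same node — the sister group — is (Sinapis_minor,Apis_major); its 2 tips in alphabetical order are the answer.

Apis_major, Sinapis_minor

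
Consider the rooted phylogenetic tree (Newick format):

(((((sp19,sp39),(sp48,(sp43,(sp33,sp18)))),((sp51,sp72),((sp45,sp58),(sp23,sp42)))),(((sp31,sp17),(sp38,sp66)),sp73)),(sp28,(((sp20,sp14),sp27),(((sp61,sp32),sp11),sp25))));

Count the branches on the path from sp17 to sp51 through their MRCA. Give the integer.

8

The MRCA of sp17 and sp51 is the node subtending ((((sp19,sp39),(sp48,(sp43,(sp33,sp18)))),((sp51,sp72),((sp45,sp58),(sp23,sp42)))),(((sp31,sp17),(sp38,sp66)),sp73)).
From sp17 up to that node: 4 branches. From sp51 up to the same node: 4 branches. Total: 4 + 4 = 8.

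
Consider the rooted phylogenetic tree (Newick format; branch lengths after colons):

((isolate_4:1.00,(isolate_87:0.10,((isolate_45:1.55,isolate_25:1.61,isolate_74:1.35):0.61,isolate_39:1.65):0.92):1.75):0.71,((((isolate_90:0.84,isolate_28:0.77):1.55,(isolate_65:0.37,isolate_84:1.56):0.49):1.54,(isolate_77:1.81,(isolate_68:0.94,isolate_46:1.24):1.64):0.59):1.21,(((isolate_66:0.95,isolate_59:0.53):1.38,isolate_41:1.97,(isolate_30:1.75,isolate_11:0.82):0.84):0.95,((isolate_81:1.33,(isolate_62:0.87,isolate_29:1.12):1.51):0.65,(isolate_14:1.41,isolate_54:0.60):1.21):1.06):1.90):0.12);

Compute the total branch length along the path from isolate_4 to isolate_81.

6.77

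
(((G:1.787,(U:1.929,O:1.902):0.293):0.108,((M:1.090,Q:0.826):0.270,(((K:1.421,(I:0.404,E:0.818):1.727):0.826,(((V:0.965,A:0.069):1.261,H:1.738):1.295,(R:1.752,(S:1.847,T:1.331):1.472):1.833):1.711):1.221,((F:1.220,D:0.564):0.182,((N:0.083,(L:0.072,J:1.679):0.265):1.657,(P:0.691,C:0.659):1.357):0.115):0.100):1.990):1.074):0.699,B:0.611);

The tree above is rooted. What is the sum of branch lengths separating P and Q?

5.349

The path runs P → … → MRCA → … → Q; the MRCA is the node subtending ((M,Q),(((K,(I,E)),(((V,A),H),(R,(S,T)))),((F,D),((N,(L,J)),(P,C))))).
Branch lengths along that path: 0.691 + 1.357 + 0.115 + 0.100 + 1.990 + 0.270 + 0.826 = 5.349.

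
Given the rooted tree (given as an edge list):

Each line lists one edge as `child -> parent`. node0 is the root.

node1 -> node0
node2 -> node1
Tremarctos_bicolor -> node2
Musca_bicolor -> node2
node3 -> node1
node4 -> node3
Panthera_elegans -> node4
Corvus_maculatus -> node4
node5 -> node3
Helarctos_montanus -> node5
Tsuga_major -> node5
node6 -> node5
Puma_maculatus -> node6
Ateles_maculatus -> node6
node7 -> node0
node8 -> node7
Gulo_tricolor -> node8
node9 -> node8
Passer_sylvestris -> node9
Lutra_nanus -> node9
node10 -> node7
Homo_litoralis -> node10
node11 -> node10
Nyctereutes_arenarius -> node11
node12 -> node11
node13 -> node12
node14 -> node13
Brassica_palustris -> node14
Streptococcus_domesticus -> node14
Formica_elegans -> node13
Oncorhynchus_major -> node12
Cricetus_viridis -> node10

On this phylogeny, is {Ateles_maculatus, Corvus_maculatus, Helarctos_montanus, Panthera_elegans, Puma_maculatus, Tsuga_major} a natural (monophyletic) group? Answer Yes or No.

Yes

The most recent common ancestor of these taxa subtends ((Panthera_elegans,Corvus_maculatus),(Helarctos_montanus,Tsuga_major,(Puma_maculatus,Ateles_maculatus))).
That clade has exactly 6 tips — every listed taxon and nothing else — so the group is monophyletic.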